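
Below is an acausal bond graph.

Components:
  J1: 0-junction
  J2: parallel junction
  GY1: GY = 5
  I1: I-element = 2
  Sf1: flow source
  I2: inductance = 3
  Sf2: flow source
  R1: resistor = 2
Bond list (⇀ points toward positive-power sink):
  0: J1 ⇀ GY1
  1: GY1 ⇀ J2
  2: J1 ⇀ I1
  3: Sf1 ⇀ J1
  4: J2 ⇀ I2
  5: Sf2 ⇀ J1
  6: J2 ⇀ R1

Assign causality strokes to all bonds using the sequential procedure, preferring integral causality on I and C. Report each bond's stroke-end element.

#0 stroke at J1
#1 stroke at J2
#2 stroke at I1
#3 stroke at Sf1
#4 stroke at I2
#5 stroke at Sf2
#6 stroke at R1

bond 3 |Sf1  (source Sf1 imposes f)
bond 5 |Sf2  (Sf2 fixes flow; stroke at Sf2)
bond 2 |I1  (I1: I, integral causality)
bond 0 |J1  (J1: last free bond brings effort in)
bond 1 |J2  (GY GY1: same side as bond 0)
bond 4 |I2  (J2: bond 1 brought effort, rest push out)
bond 6 |R1  (J2 effort already set via bond 1)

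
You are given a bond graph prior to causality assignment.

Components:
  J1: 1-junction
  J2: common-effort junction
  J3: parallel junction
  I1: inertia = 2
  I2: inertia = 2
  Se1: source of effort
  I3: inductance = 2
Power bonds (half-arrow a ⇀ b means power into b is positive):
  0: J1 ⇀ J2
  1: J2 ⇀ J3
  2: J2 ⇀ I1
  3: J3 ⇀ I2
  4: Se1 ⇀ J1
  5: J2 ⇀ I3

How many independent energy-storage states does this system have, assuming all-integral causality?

b4 stroke at J1  (source Se1 imposes e)
b0 stroke at J2  (only one flow-in slot at J1)
b1 stroke at J3  (0-jn J2 has e-setter on 0)
b2 stroke at I1  (common-e at J2 fixed by 0)
b5 stroke at I3  (J2 effort already set via bond 0)
b3 stroke at I2  (0-jn J3 has e-setter on 1)

3  (I1, I2, I3 all integral)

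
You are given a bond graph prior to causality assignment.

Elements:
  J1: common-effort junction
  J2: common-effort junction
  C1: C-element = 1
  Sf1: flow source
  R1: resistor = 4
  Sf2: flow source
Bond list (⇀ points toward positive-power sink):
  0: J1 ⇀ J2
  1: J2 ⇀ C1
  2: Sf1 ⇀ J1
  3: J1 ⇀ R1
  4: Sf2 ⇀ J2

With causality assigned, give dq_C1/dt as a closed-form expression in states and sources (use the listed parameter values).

b2 stroke→Sf1  (Sf1 (Sf) sets flow on bond)
b4 stroke→Sf2  (Sf2 (Sf) sets flow on bond)
b1 stroke→J2  (C1 outputs effort q/C1)
b0 stroke→J1  (J2 effort already set via bond 1)
b3 stroke→R1  (J1 effort already set via bond 0)

dq_C1/dt = F_Sf1 + F_Sf2 - q_C1/4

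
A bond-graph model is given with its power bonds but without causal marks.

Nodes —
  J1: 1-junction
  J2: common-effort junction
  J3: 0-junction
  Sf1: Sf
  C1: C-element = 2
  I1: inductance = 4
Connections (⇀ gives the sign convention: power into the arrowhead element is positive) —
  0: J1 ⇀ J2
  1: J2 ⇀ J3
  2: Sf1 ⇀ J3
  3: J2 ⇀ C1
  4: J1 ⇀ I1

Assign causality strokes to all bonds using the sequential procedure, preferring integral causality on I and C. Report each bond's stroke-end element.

bond 2 stroke→Sf1  (Sf1: flow source, stroke at near end)
bond 1 stroke→J3  (J3: last free bond brings effort in)
bond 3 stroke→J2  (C1 outputs effort q/C1)
bond 0 stroke→J1  (common-e at J2 fixed by 3)
bond 4 stroke→I1  (J1 needs exactly one f-in)

#0 →J1
#1 →J3
#2 →Sf1
#3 →J2
#4 →I1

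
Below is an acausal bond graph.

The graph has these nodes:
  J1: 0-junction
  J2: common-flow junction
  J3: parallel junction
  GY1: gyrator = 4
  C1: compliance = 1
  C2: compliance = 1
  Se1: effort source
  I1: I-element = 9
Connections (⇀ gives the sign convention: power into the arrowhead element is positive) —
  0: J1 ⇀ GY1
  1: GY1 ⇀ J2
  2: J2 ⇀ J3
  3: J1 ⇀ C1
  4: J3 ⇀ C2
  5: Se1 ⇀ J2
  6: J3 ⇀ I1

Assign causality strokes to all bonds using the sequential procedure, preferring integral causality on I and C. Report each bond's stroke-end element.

β0 |GY1
β1 |GY1
β2 |J2
β3 |J1
β4 |J3
β5 |J2
β6 |I1

β5 stroke→J2  (Se1 fixes effort; stroke away)
β3 stroke→J1  (C1 integral (e out))
β0 stroke→GY1  (J1: bond 3 brought effort, rest push out)
β1 stroke→GY1  (through GY1, causality inverts; strokes same side of GY1)
β2 stroke→J2  (common-f at J2 fixed by 1)
β4 stroke→J3  (C2 integral (e out))
β6 stroke→I1  (J3 effort already set via bond 4)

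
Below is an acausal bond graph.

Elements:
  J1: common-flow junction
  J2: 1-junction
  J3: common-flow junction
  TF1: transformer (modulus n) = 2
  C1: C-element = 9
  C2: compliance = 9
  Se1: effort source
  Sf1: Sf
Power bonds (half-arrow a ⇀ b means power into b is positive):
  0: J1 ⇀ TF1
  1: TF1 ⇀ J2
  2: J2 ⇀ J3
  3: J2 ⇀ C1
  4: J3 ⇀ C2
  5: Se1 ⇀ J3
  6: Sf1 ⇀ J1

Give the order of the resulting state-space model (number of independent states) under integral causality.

2  (C1, C2 all integral)

β5 →J3  (Se1: effort source, stroke at far end)
β6 →Sf1  (Sf1: flow source, stroke at near end)
β0 →J1  (common-f at J1 fixed by 6)
β1 →TF1  (TF TF1: opposite of bond 0)
β2 →J2  (common-f at J2 fixed by 1)
β3 →J2  (J2 flow already set via bond 1)
β4 →J3  (1-jn J3 has f-setter on 2)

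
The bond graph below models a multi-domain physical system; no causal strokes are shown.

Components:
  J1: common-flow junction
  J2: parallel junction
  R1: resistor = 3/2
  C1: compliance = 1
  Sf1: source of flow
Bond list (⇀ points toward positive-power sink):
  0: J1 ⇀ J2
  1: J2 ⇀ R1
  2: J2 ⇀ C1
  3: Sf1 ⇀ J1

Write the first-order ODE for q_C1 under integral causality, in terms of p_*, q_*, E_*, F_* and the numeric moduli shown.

b3 stroke at Sf1  (Sf1 fixes flow; stroke at Sf1)
b0 stroke at J1  (common-f at J1 fixed by 3)
b2 stroke at J2  (C1 outputs effort q/C1)
b1 stroke at R1  (J2 effort already set via bond 2)

dq_C1/dt = F_Sf1 - 2*q_C1/3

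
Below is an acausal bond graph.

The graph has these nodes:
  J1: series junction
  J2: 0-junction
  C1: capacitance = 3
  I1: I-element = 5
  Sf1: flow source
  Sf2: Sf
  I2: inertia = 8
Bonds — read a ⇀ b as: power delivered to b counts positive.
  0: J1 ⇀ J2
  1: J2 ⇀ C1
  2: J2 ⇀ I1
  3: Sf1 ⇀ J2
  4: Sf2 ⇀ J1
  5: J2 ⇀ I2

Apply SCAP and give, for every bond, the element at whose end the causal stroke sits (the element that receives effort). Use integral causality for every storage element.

bond 0 →J1
bond 1 →J2
bond 2 →I1
bond 3 →Sf1
bond 4 →Sf2
bond 5 →I2

#3 stroke→Sf1  (Sf1 fixes flow; stroke at Sf1)
#4 stroke→Sf2  (Sf2: flow source, stroke at near end)
#0 stroke→J1  (common-f at J1 fixed by 4)
#1 stroke→J2  (C1 outputs effort q/C1)
#2 stroke→I1  (0-jn J2 has e-setter on 1)
#5 stroke→I2  (J2 effort already set via bond 1)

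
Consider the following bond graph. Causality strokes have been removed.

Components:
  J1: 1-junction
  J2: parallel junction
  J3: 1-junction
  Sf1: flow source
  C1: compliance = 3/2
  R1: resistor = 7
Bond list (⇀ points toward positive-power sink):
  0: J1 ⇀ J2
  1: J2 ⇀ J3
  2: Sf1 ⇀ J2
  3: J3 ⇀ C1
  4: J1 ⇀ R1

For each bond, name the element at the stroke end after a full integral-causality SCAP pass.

#2 |Sf1  (Sf1 fixes flow; stroke at Sf1)
#3 |J3  (prefer integral on C1)
#1 |J2  (J3 needs exactly one f-in)
#0 |J1  (common-e at J2 fixed by 1)
#4 |R1  (only one flow-in slot at J1)

bond 0 |J1
bond 1 |J2
bond 2 |Sf1
bond 3 |J3
bond 4 |R1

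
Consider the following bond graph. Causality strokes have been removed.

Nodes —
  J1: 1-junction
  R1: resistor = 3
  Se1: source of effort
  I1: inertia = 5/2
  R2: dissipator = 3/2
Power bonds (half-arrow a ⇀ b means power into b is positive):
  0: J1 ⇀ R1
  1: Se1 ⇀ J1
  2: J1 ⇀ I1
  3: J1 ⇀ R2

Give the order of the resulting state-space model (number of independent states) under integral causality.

1  (I1 all integral)

β1 |J1  (Se1 (Se) sets effort on bond)
β2 |I1  (I1 outputs flow p/I1)
β0 |J1  (J1: bond 2 brought flow, rest push out)
β3 |J1  (J1 flow already set via bond 2)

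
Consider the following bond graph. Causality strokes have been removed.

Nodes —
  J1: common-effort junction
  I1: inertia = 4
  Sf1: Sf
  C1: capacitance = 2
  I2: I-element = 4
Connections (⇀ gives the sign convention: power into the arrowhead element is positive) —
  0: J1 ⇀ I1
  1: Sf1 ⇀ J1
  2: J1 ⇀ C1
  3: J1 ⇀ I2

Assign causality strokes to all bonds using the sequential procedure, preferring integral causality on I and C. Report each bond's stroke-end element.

bond 0 stroke→I1
bond 1 stroke→Sf1
bond 2 stroke→J1
bond 3 stroke→I2

b1 stroke at Sf1  (source Sf1 imposes f)
b0 stroke at I1  (I1 outputs flow p/I1)
b2 stroke at J1  (prefer integral on C1)
b3 stroke at I2  (J1: bond 2 brought effort, rest push out)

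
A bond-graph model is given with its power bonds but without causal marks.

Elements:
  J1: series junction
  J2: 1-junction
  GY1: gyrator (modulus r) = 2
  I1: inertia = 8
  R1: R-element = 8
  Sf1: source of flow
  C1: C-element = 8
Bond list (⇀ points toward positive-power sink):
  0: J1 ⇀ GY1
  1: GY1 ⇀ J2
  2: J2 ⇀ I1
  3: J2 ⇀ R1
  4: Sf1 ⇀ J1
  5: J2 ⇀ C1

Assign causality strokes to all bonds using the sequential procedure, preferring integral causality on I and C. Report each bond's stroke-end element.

#4 →Sf1  (Sf1 (Sf) sets flow on bond)
#0 →J1  (1-jn J1 has f-setter on 4)
#1 →J2  (GY GY1: same side as bond 0)
#2 →I1  (I1 integral (f out))
#3 →J2  (J2 flow already set via bond 2)
#5 →J2  (J2: bond 2 brought flow, rest push out)

b0 →J1
b1 →J2
b2 →I1
b3 →J2
b4 →Sf1
b5 →J2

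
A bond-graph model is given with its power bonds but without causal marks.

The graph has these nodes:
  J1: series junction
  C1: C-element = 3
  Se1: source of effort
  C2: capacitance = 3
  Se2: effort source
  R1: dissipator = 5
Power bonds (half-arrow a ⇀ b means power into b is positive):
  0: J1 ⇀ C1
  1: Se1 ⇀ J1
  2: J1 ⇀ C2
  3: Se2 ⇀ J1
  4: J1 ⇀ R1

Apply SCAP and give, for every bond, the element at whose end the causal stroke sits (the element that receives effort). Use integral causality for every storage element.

#1 stroke at J1  (source Se1 imposes e)
#3 stroke at J1  (Se2: effort source, stroke at far end)
#0 stroke at J1  (C1 outputs effort q/C1)
#2 stroke at J1  (prefer integral on C2)
#4 stroke at R1  (J1: last free bond brings flow in)

bond 0 |J1
bond 1 |J1
bond 2 |J1
bond 3 |J1
bond 4 |R1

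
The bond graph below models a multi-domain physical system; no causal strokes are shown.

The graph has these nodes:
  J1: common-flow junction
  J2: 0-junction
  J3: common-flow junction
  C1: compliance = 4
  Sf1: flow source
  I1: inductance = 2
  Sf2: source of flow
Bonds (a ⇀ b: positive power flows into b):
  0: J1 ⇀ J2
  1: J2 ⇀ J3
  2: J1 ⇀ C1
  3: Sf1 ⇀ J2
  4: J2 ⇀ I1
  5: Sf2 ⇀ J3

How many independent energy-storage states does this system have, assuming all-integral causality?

2  (C1, I1 all integral)

β3 →Sf1  (Sf1: flow source, stroke at near end)
β5 →Sf2  (source Sf2 imposes f)
β1 →J3  (J3 flow already set via bond 5)
β2 →J1  (C1: C, integral causality)
β0 →J2  (J1 needs exactly one f-in)
β4 →I1  (J2 effort already set via bond 0)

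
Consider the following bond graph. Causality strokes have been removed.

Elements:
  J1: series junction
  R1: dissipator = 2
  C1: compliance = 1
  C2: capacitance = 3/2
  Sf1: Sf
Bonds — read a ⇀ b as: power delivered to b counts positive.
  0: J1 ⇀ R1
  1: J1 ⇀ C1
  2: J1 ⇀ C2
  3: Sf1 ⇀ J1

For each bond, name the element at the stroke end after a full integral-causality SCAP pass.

bond 3 |Sf1  (Sf1: flow source, stroke at near end)
bond 0 |J1  (J1: bond 3 brought flow, rest push out)
bond 1 |J1  (common-f at J1 fixed by 3)
bond 2 |J1  (J1 flow already set via bond 3)

β0 stroke at J1
β1 stroke at J1
β2 stroke at J1
β3 stroke at Sf1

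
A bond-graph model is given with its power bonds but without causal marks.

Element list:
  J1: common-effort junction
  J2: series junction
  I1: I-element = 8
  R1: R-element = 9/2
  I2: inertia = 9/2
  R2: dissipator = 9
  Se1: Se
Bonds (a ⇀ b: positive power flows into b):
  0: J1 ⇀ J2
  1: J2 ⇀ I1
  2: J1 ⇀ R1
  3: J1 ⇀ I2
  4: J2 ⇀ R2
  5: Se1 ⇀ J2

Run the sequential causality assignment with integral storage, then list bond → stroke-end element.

b0 |J2
b1 |I1
b2 |J1
b3 |I2
b4 |J2
b5 |J2

β5 stroke at J2  (Se1: effort source, stroke at far end)
β1 stroke at I1  (I1 outputs flow p/I1)
β0 stroke at J2  (J2: bond 1 brought flow, rest push out)
β4 stroke at J2  (common-f at J2 fixed by 1)
β3 stroke at I2  (I2: I, integral causality)
β2 stroke at J1  (J1 needs exactly one e-in)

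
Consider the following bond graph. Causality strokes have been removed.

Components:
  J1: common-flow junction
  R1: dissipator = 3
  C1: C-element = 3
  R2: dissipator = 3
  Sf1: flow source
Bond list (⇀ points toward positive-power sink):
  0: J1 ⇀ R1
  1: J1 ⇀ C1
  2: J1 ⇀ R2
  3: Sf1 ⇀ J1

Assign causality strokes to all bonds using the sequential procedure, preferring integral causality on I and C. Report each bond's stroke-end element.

b0 →J1
b1 →J1
b2 →J1
b3 →Sf1

β3 →Sf1  (Sf1 (Sf) sets flow on bond)
β0 →J1  (common-f at J1 fixed by 3)
β1 →J1  (common-f at J1 fixed by 3)
β2 →J1  (common-f at J1 fixed by 3)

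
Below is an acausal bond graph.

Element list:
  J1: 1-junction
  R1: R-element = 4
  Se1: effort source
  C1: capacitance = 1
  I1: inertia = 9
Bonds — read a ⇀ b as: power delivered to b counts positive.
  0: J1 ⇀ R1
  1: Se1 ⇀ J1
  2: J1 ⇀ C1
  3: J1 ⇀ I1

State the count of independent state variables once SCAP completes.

2  (C1, I1 all integral)

β1 stroke at J1  (Se1 fixes effort; stroke away)
β2 stroke at J1  (C1: C, integral causality)
β3 stroke at I1  (I1 integral (f out))
β0 stroke at J1  (1-jn J1 has f-setter on 3)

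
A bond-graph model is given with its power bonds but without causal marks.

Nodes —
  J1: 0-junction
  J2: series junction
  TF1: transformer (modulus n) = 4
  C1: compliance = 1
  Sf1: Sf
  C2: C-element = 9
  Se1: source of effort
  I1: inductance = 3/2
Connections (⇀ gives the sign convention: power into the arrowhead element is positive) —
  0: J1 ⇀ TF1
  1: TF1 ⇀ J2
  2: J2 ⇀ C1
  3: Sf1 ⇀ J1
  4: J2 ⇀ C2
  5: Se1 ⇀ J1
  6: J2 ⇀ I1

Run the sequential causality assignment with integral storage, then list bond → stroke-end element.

#0 |TF1
#1 |J2
#2 |J2
#3 |Sf1
#4 |J2
#5 |J1
#6 |I1

#3 |Sf1  (Sf1: flow source, stroke at near end)
#5 |J1  (Se1 fixes effort; stroke away)
#0 |TF1  (common-e at J1 fixed by 5)
#1 |J2  (through TF1, causality passes straight; one stroke at TF1)
#2 |J2  (C1 integral (e out))
#4 |J2  (C2 integral (e out))
#6 |I1  (J2 needs exactly one f-in)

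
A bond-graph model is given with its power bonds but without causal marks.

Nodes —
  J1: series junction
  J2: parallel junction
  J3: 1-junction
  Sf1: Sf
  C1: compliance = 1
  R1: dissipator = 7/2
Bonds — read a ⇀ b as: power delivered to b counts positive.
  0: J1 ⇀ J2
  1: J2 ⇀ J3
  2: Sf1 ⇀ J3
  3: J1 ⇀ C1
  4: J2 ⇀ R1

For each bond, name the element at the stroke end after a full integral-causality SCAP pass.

b2 |Sf1  (Sf1 (Sf) sets flow on bond)
b1 |J3  (common-f at J3 fixed by 2)
b3 |J1  (C1 outputs effort q/C1)
b0 |J2  (closing 1-jn rule on J1)
b4 |R1  (common-e at J2 fixed by 0)

β0 |J2
β1 |J3
β2 |Sf1
β3 |J1
β4 |R1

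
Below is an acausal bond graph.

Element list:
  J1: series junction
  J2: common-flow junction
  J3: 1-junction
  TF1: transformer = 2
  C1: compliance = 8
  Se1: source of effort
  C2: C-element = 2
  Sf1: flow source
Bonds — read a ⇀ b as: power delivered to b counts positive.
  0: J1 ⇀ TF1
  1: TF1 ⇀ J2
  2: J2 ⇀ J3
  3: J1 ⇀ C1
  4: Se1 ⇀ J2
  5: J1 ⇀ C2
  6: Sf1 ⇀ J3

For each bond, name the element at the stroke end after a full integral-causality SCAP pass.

β4 stroke→J2  (Se1 (Se) sets effort on bond)
β6 stroke→Sf1  (Sf1 (Sf) sets flow on bond)
β2 stroke→J3  (1-jn J3 has f-setter on 6)
β1 stroke→J2  (1-jn J2 has f-setter on 2)
β0 stroke→TF1  (TF1: transformer flips bond 1)
β3 stroke→J1  (1-jn J1 has f-setter on 0)
β5 stroke→J1  (common-f at J1 fixed by 0)

bond 0 stroke→TF1
bond 1 stroke→J2
bond 2 stroke→J3
bond 3 stroke→J1
bond 4 stroke→J2
bond 5 stroke→J1
bond 6 stroke→Sf1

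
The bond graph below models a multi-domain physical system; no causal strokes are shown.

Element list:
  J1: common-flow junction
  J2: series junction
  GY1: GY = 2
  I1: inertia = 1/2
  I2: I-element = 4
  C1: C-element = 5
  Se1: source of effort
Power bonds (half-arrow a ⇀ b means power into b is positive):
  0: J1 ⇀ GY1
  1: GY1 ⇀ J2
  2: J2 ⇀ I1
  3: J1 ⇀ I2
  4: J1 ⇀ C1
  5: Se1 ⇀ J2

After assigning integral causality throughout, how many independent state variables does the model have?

3  (C1, I1, I2 all integral)

bond 5 stroke→J2  (source Se1 imposes e)
bond 2 stroke→I1  (I1 outputs flow p/I1)
bond 1 stroke→J2  (J2: bond 2 brought flow, rest push out)
bond 0 stroke→J1  (through GY1, causality inverts; strokes same side of GY1)
bond 3 stroke→I2  (prefer integral on I2)
bond 4 stroke→J1  (1-jn J1 has f-setter on 3)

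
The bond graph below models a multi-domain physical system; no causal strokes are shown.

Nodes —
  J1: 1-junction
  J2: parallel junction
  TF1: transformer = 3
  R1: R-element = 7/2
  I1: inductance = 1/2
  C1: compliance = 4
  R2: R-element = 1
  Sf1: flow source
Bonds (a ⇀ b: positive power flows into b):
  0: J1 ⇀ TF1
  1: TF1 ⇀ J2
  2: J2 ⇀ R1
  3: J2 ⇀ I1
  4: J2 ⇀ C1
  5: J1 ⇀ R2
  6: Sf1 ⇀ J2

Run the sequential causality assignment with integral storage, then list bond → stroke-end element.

bond 6 stroke at Sf1  (Sf1: flow source, stroke at near end)
bond 3 stroke at I1  (I1 integral (f out))
bond 4 stroke at J2  (C1 outputs effort q/C1)
bond 1 stroke at TF1  (0-jn J2 has e-setter on 4)
bond 2 stroke at R1  (0-jn J2 has e-setter on 4)
bond 0 stroke at J1  (TF1 one-in-one-out from 1)
bond 5 stroke at R2  (J1: last free bond brings flow in)

bond 0 |J1
bond 1 |TF1
bond 2 |R1
bond 3 |I1
bond 4 |J2
bond 5 |R2
bond 6 |Sf1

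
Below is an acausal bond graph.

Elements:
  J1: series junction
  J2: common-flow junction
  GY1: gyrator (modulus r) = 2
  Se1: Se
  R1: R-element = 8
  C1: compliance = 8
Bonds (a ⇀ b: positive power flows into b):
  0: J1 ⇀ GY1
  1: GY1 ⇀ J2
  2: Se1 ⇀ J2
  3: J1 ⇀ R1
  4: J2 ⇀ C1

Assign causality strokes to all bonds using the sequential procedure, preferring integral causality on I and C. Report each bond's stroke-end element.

bond 0 →GY1
bond 1 →GY1
bond 2 →J2
bond 3 →J1
bond 4 →J2

b2 stroke at J2  (Se1 fixes effort; stroke away)
b4 stroke at J2  (prefer integral on C1)
b1 stroke at GY1  (closing 1-jn rule on J2)
b0 stroke at GY1  (GY1 both-in/both-out from 1)
b3 stroke at J1  (J1: bond 0 brought flow, rest push out)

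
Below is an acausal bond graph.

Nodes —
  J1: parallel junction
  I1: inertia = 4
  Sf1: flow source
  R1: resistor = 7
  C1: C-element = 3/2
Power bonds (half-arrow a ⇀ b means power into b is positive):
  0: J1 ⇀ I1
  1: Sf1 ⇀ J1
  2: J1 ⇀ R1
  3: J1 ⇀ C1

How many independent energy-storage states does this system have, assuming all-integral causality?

2  (C1, I1 all integral)

β1 |Sf1  (source Sf1 imposes f)
β0 |I1  (I1 integral (f out))
β3 |J1  (C1 integral (e out))
β2 |R1  (J1: bond 3 brought effort, rest push out)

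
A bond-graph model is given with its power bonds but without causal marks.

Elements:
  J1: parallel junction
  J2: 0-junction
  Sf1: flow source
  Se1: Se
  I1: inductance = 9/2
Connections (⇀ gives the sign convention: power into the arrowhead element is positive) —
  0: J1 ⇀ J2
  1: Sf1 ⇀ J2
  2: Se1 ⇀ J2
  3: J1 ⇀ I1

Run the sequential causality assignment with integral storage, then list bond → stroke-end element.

#0 stroke at J1
#1 stroke at Sf1
#2 stroke at J2
#3 stroke at I1

#1 stroke→Sf1  (source Sf1 imposes f)
#2 stroke→J2  (Se1 fixes effort; stroke away)
#0 stroke→J1  (common-e at J2 fixed by 2)
#3 stroke→I1  (J1 effort already set via bond 0)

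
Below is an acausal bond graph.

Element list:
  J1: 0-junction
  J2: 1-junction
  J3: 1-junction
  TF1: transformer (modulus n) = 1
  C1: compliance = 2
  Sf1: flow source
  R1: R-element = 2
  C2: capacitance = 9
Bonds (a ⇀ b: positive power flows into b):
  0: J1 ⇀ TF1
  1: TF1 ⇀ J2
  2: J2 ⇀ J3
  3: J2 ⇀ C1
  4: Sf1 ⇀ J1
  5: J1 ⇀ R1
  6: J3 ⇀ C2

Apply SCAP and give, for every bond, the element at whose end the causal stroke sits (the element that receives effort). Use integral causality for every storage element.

β4 |Sf1  (Sf1: flow source, stroke at near end)
β3 |J2  (prefer integral on C1)
β6 |J3  (C2: C, integral causality)
β2 |J2  (J3: last free bond brings flow in)
β1 |TF1  (closing 1-jn rule on J2)
β0 |J1  (through TF1, causality passes straight; one stroke at TF1)
β5 |R1  (J1: bond 0 brought effort, rest push out)

#0 |J1
#1 |TF1
#2 |J2
#3 |J2
#4 |Sf1
#5 |R1
#6 |J3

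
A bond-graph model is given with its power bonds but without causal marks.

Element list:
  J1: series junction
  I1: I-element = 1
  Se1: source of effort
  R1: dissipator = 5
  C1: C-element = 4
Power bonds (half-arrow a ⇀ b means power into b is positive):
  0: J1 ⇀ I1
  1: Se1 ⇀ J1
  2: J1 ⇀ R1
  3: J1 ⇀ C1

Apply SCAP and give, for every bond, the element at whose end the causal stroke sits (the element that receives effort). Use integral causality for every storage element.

β1 stroke→J1  (source Se1 imposes e)
β0 stroke→I1  (prefer integral on I1)
β2 stroke→J1  (J1 flow already set via bond 0)
β3 stroke→J1  (1-jn J1 has f-setter on 0)

#0 →I1
#1 →J1
#2 →J1
#3 →J1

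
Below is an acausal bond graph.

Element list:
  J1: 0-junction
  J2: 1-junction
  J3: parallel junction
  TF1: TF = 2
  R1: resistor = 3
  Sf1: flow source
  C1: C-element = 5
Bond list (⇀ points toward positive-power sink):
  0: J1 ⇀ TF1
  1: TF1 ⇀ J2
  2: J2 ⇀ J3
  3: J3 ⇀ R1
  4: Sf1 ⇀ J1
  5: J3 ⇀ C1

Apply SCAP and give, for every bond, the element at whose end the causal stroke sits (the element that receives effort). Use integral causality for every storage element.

b4 |Sf1  (source Sf1 imposes f)
b0 |J1  (closing 0-jn rule on J1)
b1 |TF1  (TF TF1: opposite of bond 0)
b2 |J2  (common-f at J2 fixed by 1)
b5 |J3  (prefer integral on C1)
b3 |R1  (J3 effort already set via bond 5)

β0 |J1
β1 |TF1
β2 |J2
β3 |R1
β4 |Sf1
β5 |J3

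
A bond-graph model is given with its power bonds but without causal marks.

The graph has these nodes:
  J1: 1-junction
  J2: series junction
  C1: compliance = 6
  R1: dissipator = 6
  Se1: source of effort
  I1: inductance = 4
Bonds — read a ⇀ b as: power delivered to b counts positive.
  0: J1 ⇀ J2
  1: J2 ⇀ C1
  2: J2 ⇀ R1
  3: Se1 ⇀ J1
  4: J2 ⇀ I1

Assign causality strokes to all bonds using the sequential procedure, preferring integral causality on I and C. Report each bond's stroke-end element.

β3 stroke at J1  (Se1 fixes effort; stroke away)
β0 stroke at J2  (J1: last free bond brings flow in)
β1 stroke at J2  (prefer integral on C1)
β4 stroke at I1  (I1: I, integral causality)
β2 stroke at J2  (J2: bond 4 brought flow, rest push out)

bond 0 stroke→J2
bond 1 stroke→J2
bond 2 stroke→J2
bond 3 stroke→J1
bond 4 stroke→I1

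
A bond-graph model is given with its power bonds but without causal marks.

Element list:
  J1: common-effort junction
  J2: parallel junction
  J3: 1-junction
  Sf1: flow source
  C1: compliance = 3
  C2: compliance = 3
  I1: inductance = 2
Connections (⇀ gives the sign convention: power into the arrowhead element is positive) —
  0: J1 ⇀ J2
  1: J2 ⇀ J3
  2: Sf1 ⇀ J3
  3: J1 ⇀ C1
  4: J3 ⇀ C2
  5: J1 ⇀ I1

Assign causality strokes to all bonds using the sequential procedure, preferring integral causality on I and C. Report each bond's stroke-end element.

b0 stroke→J2
b1 stroke→J3
b2 stroke→Sf1
b3 stroke→J1
b4 stroke→J3
b5 stroke→I1

b2 |Sf1  (source Sf1 imposes f)
b1 |J3  (J3: bond 2 brought flow, rest push out)
b4 |J3  (1-jn J3 has f-setter on 2)
b0 |J2  (J2 needs exactly one e-in)
b3 |J1  (C1 outputs effort q/C1)
b5 |I1  (0-jn J1 has e-setter on 3)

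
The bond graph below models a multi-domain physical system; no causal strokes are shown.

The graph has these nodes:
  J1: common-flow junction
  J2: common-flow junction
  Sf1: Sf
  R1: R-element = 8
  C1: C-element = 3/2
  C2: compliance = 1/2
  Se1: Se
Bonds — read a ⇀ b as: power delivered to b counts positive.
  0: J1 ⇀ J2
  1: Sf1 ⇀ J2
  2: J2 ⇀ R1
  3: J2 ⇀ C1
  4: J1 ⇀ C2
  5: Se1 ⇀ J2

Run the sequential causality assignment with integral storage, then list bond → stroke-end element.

#0 stroke→J2
#1 stroke→Sf1
#2 stroke→J2
#3 stroke→J2
#4 stroke→J1
#5 stroke→J2

#1 stroke→Sf1  (Sf1: flow source, stroke at near end)
#5 stroke→J2  (Se1 (Se) sets effort on bond)
#0 stroke→J2  (common-f at J2 fixed by 1)
#2 stroke→J2  (J2: bond 1 brought flow, rest push out)
#3 stroke→J2  (J2 flow already set via bond 1)
#4 stroke→J1  (common-f at J1 fixed by 0)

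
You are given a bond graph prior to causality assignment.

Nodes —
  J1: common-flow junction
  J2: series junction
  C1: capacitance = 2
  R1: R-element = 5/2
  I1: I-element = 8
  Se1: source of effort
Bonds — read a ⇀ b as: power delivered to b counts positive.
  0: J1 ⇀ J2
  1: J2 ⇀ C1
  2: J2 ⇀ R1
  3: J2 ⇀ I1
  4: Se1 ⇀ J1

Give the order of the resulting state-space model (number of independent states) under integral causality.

bond 4 |J1  (Se1 fixes effort; stroke away)
bond 0 |J2  (J1 needs exactly one f-in)
bond 1 |J2  (C1: C, integral causality)
bond 3 |I1  (I1 outputs flow p/I1)
bond 2 |J2  (common-f at J2 fixed by 3)

2  (C1, I1 all integral)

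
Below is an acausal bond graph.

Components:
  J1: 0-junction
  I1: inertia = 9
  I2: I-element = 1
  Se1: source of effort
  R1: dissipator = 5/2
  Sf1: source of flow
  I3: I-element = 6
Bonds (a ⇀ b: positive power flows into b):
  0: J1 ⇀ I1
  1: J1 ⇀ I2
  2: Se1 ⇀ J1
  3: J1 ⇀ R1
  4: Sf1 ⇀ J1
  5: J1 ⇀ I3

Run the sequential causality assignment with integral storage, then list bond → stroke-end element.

β0 stroke at I1
β1 stroke at I2
β2 stroke at J1
β3 stroke at R1
β4 stroke at Sf1
β5 stroke at I3

β2 →J1  (Se1 (Se) sets effort on bond)
β4 →Sf1  (Sf1 (Sf) sets flow on bond)
β0 →I1  (J1 effort already set via bond 2)
β1 →I2  (J1 effort already set via bond 2)
β3 →R1  (0-jn J1 has e-setter on 2)
β5 →I3  (common-e at J1 fixed by 2)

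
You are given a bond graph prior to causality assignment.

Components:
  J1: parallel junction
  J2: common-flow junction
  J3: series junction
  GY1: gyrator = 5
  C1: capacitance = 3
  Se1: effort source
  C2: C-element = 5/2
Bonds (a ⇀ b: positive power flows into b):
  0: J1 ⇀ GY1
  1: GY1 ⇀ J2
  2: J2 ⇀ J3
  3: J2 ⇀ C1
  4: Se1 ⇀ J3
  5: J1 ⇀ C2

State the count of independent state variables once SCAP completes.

2  (C1, C2 all integral)

#4 stroke at J3  (Se1: effort source, stroke at far end)
#2 stroke at J2  (closing 1-jn rule on J3)
#3 stroke at J2  (C1: C, integral causality)
#1 stroke at GY1  (closing 1-jn rule on J2)
#0 stroke at GY1  (through GY1, causality inverts; strokes same side of GY1)
#5 stroke at J1  (only one effort-in slot at J1)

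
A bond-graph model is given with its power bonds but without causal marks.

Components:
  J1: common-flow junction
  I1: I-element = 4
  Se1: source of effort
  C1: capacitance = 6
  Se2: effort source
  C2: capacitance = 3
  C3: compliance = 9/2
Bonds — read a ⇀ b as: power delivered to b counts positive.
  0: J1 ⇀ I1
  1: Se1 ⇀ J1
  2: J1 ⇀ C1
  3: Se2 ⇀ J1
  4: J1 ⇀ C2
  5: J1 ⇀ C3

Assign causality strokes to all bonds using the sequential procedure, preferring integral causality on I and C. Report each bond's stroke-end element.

bond 1 |J1  (Se1 (Se) sets effort on bond)
bond 3 |J1  (Se2 (Se) sets effort on bond)
bond 0 |I1  (prefer integral on I1)
bond 2 |J1  (common-f at J1 fixed by 0)
bond 4 |J1  (J1: bond 0 brought flow, rest push out)
bond 5 |J1  (1-jn J1 has f-setter on 0)

bond 0 stroke→I1
bond 1 stroke→J1
bond 2 stroke→J1
bond 3 stroke→J1
bond 4 stroke→J1
bond 5 stroke→J1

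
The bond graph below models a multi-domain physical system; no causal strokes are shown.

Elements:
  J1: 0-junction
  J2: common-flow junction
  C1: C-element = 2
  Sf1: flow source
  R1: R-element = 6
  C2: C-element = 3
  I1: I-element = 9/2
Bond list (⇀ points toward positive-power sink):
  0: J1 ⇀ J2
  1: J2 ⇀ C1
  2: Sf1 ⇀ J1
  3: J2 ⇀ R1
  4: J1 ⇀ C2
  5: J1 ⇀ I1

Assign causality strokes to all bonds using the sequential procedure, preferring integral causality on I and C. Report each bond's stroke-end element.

#2 |Sf1  (Sf1 (Sf) sets flow on bond)
#1 |J2  (prefer integral on C1)
#4 |J1  (prefer integral on C2)
#0 |J2  (J1: bond 4 brought effort, rest push out)
#5 |I1  (J1: bond 4 brought effort, rest push out)
#3 |R1  (J2 needs exactly one f-in)

β0 stroke at J2
β1 stroke at J2
β2 stroke at Sf1
β3 stroke at R1
β4 stroke at J1
β5 stroke at I1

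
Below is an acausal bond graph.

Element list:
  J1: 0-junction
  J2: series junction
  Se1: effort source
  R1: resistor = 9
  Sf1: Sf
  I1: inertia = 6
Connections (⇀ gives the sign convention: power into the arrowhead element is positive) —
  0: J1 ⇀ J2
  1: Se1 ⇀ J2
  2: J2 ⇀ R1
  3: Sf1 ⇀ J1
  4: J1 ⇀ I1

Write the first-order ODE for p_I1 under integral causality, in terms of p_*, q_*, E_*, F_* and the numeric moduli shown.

#1 stroke→J2  (Se1 fixes effort; stroke away)
#3 stroke→Sf1  (source Sf1 imposes f)
#4 stroke→I1  (prefer integral on I1)
#0 stroke→J1  (closing 0-jn rule on J1)
#2 stroke→J2  (1-jn J2 has f-setter on 0)

dp_I1/dt = -E_Se1 + 9*F_Sf1 - 3*p_I1/2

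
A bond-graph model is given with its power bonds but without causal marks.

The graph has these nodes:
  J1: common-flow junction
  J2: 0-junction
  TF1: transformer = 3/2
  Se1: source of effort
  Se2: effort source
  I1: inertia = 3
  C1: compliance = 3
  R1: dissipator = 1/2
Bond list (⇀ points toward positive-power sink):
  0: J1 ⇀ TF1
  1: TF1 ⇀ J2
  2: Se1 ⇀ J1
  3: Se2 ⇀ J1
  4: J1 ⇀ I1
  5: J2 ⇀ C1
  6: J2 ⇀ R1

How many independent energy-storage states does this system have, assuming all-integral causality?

#2 stroke at J1  (source Se1 imposes e)
#3 stroke at J1  (Se2: effort source, stroke at far end)
#4 stroke at I1  (I1 integral (f out))
#0 stroke at J1  (1-jn J1 has f-setter on 4)
#1 stroke at TF1  (through TF1, causality passes straight; one stroke at TF1)
#5 stroke at J2  (C1 integral (e out))
#6 stroke at R1  (J2: bond 5 brought effort, rest push out)

2  (C1, I1 all integral)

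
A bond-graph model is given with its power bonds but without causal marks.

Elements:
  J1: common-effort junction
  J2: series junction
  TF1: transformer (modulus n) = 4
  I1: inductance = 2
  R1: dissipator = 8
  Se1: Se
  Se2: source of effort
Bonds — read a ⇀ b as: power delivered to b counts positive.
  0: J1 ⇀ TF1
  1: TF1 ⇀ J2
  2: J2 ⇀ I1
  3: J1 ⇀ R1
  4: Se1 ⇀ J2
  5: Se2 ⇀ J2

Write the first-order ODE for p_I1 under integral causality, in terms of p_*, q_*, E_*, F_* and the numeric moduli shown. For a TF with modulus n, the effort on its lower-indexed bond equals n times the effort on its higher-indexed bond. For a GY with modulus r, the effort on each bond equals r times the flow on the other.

b4 |J2  (Se1 fixes effort; stroke away)
b5 |J2  (Se2 (Se) sets effort on bond)
b2 |I1  (I1 integral (f out))
b1 |J2  (J2: bond 2 brought flow, rest push out)
b0 |TF1  (TF TF1: opposite of bond 1)
b3 |J1  (J1: last free bond brings effort in)

dp_I1/dt = E_Se1 + E_Se2 - p_I1/4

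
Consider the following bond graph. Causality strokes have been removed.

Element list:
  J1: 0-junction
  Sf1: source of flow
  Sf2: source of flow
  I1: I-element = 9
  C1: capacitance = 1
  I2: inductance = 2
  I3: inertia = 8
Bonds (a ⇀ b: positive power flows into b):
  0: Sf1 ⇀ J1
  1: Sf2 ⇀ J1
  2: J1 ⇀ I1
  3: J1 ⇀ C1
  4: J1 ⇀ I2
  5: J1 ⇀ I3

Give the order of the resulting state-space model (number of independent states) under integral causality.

β0 stroke at Sf1  (source Sf1 imposes f)
β1 stroke at Sf2  (source Sf2 imposes f)
β2 stroke at I1  (I1 outputs flow p/I1)
β3 stroke at J1  (C1 integral (e out))
β4 stroke at I2  (0-jn J1 has e-setter on 3)
β5 stroke at I3  (0-jn J1 has e-setter on 3)

4  (C1, I1, I2, I3 all integral)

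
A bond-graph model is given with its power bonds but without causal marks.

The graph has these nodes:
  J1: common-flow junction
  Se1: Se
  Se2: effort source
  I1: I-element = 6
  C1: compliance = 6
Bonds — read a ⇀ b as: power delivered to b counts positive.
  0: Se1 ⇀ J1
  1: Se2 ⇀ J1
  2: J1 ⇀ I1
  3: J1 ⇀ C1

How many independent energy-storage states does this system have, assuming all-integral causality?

2  (C1, I1 all integral)

b0 |J1  (Se1 fixes effort; stroke away)
b1 |J1  (Se2 (Se) sets effort on bond)
b2 |I1  (I1: I, integral causality)
b3 |J1  (J1: bond 2 brought flow, rest push out)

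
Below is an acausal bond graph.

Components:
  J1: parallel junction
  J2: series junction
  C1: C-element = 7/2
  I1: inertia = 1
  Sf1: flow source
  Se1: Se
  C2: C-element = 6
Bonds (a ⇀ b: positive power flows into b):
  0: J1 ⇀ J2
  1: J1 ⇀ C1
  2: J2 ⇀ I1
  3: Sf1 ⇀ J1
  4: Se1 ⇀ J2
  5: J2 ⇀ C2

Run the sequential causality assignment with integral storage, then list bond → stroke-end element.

b0 →J2
b1 →J1
b2 →I1
b3 →Sf1
b4 →J2
b5 →J2

b3 →Sf1  (source Sf1 imposes f)
b4 →J2  (Se1: effort source, stroke at far end)
b1 →J1  (prefer integral on C1)
b0 →J2  (common-e at J1 fixed by 1)
b2 →I1  (prefer integral on I1)
b5 →J2  (common-f at J2 fixed by 2)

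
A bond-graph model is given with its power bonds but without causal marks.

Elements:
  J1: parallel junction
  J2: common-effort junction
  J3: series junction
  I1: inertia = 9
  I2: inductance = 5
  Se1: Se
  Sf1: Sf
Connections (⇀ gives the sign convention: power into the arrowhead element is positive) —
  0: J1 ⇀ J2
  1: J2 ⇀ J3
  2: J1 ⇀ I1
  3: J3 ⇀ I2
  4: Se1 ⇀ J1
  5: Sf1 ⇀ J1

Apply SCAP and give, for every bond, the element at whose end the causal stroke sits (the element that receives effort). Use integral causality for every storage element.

b0 stroke at J2
b1 stroke at J3
b2 stroke at I1
b3 stroke at I2
b4 stroke at J1
b5 stroke at Sf1

b4 |J1  (Se1 fixes effort; stroke away)
b5 |Sf1  (source Sf1 imposes f)
b0 |J2  (J1 effort already set via bond 4)
b2 |I1  (0-jn J1 has e-setter on 4)
b1 |J3  (common-e at J2 fixed by 0)
b3 |I2  (J3 needs exactly one f-in)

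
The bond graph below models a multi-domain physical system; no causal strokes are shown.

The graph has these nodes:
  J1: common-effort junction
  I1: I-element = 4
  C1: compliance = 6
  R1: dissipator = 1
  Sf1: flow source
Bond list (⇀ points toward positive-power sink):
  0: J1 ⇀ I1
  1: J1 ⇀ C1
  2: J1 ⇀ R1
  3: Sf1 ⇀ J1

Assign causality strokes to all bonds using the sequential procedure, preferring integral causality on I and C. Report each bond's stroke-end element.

β0 stroke at I1
β1 stroke at J1
β2 stroke at R1
β3 stroke at Sf1

b3 stroke→Sf1  (source Sf1 imposes f)
b0 stroke→I1  (I1 integral (f out))
b1 stroke→J1  (C1 outputs effort q/C1)
b2 stroke→R1  (common-e at J1 fixed by 1)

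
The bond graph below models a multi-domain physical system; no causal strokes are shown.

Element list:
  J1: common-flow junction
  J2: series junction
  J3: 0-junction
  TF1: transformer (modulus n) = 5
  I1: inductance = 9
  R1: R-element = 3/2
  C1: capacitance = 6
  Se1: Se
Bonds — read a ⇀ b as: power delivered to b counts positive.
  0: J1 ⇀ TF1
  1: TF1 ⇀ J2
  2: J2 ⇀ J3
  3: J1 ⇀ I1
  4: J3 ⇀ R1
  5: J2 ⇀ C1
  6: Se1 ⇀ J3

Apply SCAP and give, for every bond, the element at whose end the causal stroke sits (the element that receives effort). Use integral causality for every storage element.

#6 |J3  (source Se1 imposes e)
#2 |J2  (J3: bond 6 brought effort, rest push out)
#4 |R1  (0-jn J3 has e-setter on 6)
#3 |I1  (prefer integral on I1)
#0 |J1  (1-jn J1 has f-setter on 3)
#1 |TF1  (through TF1, causality passes straight; one stroke at TF1)
#5 |J2  (common-f at J2 fixed by 1)

β0 stroke→J1
β1 stroke→TF1
β2 stroke→J2
β3 stroke→I1
β4 stroke→R1
β5 stroke→J2
β6 stroke→J3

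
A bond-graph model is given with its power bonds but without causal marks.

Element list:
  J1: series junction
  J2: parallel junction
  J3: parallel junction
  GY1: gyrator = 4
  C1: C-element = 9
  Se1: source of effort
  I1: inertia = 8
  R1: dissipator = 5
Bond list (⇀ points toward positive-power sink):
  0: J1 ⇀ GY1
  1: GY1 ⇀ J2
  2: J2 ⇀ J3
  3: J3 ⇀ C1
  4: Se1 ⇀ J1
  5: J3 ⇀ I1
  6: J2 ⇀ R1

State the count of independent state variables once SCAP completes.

2  (C1, I1 all integral)

#4 stroke→J1  (Se1: effort source, stroke at far end)
#0 stroke→GY1  (closing 1-jn rule on J1)
#1 stroke→GY1  (through GY1, causality inverts; strokes same side of GY1)
#3 stroke→J3  (C1 outputs effort q/C1)
#2 stroke→J2  (J3: bond 3 brought effort, rest push out)
#5 stroke→I1  (common-e at J3 fixed by 3)
#6 stroke→R1  (0-jn J2 has e-setter on 2)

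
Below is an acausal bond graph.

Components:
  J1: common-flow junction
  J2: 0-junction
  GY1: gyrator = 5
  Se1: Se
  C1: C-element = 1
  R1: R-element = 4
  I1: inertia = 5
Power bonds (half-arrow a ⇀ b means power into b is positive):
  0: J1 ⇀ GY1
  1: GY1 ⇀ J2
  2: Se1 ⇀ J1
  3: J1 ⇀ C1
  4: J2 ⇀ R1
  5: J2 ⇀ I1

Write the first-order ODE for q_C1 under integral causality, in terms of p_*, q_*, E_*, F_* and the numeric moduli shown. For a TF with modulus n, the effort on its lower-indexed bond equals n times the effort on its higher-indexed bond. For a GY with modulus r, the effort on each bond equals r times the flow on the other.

dq_C1/dt = 4*E_Se1/25 - 4*p_I1/25 - 4*q_C1/25

β2 stroke at J1  (Se1: effort source, stroke at far end)
β3 stroke at J1  (C1 outputs effort q/C1)
β0 stroke at GY1  (J1 needs exactly one f-in)
β1 stroke at GY1  (GY GY1: same side as bond 0)
β5 stroke at I1  (prefer integral on I1)
β4 stroke at J2  (J2 needs exactly one e-in)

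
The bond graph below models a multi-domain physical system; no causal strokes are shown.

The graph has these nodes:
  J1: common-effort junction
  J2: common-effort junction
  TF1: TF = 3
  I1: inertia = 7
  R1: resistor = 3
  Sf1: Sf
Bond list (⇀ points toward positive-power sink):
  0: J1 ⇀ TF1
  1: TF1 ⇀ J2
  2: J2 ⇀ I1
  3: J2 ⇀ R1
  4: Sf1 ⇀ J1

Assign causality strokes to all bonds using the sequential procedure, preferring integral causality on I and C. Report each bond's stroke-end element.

bond 0 |J1
bond 1 |TF1
bond 2 |I1
bond 3 |J2
bond 4 |Sf1

b4 stroke at Sf1  (Sf1 fixes flow; stroke at Sf1)
b0 stroke at J1  (J1: last free bond brings effort in)
b1 stroke at TF1  (through TF1, causality passes straight; one stroke at TF1)
b2 stroke at I1  (I1 integral (f out))
b3 stroke at J2  (closing 0-jn rule on J2)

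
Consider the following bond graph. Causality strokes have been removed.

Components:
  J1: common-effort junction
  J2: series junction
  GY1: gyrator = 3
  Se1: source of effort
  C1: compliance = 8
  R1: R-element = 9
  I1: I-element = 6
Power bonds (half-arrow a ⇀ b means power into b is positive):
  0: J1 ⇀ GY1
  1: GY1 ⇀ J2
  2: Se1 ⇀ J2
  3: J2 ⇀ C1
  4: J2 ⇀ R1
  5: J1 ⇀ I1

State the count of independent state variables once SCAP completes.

2  (C1, I1 all integral)

#2 →J2  (Se1: effort source, stroke at far end)
#3 →J2  (C1: C, integral causality)
#5 →I1  (I1: I, integral causality)
#0 →J1  (J1 needs exactly one e-in)
#1 →J2  (GY GY1: same side as bond 0)
#4 →R1  (J2 needs exactly one f-in)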